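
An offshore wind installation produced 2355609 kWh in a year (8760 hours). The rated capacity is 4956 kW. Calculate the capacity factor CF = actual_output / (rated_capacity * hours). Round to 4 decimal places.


Capacity factor = actual output / maximum possible output
Maximum possible = rated * hours = 4956 * 8760 = 43414560 kWh
CF = 2355609 / 43414560
CF = 0.0543

0.0543


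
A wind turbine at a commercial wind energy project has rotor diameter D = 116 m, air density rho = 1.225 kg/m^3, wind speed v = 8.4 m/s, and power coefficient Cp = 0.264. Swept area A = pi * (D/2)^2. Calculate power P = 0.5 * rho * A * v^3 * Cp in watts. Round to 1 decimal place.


Step 1 -- Compute swept area:
  A = pi * (D/2)^2 = pi * (116/2)^2 = 10568.32 m^2
Step 2 -- Apply wind power equation:
  P = 0.5 * rho * A * v^3 * Cp
  v^3 = 8.4^3 = 592.704
  P = 0.5 * 1.225 * 10568.32 * 592.704 * 0.264
  P = 1012870.1 W

1012870.1


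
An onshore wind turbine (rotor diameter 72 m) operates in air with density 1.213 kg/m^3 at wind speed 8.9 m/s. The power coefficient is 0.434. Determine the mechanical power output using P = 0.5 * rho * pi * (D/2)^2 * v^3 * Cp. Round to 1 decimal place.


Step 1 -- Compute swept area:
  A = pi * (D/2)^2 = pi * (72/2)^2 = 4071.5 m^2
Step 2 -- Apply wind power equation:
  P = 0.5 * rho * A * v^3 * Cp
  v^3 = 8.9^3 = 704.969
  P = 0.5 * 1.213 * 4071.5 * 704.969 * 0.434
  P = 755519.1 W

755519.1


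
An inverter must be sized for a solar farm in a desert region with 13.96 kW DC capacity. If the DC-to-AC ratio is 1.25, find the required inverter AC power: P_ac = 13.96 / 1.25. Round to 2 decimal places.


The inverter AC capacity is determined by the DC/AC ratio.
Given: P_dc = 13.96 kW, DC/AC ratio = 1.25
P_ac = P_dc / ratio = 13.96 / 1.25
P_ac = 11.17 kW

11.17


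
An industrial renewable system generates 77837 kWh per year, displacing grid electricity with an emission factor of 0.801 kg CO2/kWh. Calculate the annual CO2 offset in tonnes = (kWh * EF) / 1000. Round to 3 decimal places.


CO2 offset in kg = generation * emission_factor
CO2 offset = 77837 * 0.801 = 62347.44 kg
Convert to tonnes:
  CO2 offset = 62347.44 / 1000 = 62.347 tonnes

62.347


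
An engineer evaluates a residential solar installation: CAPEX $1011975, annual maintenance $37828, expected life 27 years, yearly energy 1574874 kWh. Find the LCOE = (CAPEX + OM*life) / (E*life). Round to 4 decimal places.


Total cost = CAPEX + OM * lifetime = 1011975 + 37828 * 27 = 1011975 + 1021356 = 2033331
Total generation = annual * lifetime = 1574874 * 27 = 42521598 kWh
LCOE = 2033331 / 42521598
LCOE = 0.0478 $/kWh

0.0478


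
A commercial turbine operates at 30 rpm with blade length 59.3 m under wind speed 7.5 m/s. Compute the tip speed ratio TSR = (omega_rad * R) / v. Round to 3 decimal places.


Convert rotational speed to rad/s:
  omega = 30 * 2 * pi / 60 = 3.1416 rad/s
Compute tip speed:
  v_tip = omega * R = 3.1416 * 59.3 = 186.296 m/s
Tip speed ratio:
  TSR = v_tip / v_wind = 186.296 / 7.5 = 24.840

24.840


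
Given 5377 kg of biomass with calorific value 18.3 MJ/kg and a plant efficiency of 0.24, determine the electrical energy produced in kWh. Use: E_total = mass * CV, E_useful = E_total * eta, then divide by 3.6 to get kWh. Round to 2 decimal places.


Total energy = mass * CV = 5377 * 18.3 = 98399.1 MJ
Useful energy = total * eta = 98399.1 * 0.24 = 23615.78 MJ
Convert to kWh: 23615.78 / 3.6
Useful energy = 6559.94 kWh

6559.94


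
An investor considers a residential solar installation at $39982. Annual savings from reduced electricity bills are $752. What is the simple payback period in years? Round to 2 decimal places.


Simple payback period = initial cost / annual savings
Payback = 39982 / 752
Payback = 53.17 years

53.17


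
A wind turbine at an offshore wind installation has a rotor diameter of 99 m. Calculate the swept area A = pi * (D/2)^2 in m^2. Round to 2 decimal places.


Compute the rotor radius:
  r = D / 2 = 99 / 2 = 49.5 m
Calculate swept area:
  A = pi * r^2 = pi * 49.5^2
  A = 7697.69 m^2

7697.69


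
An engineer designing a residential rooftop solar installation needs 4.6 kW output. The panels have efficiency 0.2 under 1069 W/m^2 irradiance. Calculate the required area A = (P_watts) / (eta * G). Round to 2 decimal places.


Convert target power to watts: P = 4.6 * 1000 = 4600.0 W
Compute denominator: eta * G = 0.2 * 1069 = 213.8
Required area A = P / (eta * G) = 4600.0 / 213.8
A = 21.52 m^2

21.52


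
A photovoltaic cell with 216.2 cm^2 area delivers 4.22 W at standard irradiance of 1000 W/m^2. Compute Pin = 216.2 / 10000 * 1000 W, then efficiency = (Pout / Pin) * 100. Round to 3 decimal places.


First compute the input power:
  Pin = area_cm2 / 10000 * G = 216.2 / 10000 * 1000 = 21.62 W
Then compute efficiency:
  Efficiency = (Pout / Pin) * 100 = (4.22 / 21.62) * 100
  Efficiency = 19.519%

19.519


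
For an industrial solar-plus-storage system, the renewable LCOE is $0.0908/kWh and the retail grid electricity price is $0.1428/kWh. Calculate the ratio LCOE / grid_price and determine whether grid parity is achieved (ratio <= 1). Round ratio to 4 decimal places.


Compare LCOE to grid price:
  LCOE = $0.0908/kWh, Grid price = $0.1428/kWh
  Ratio = LCOE / grid_price = 0.0908 / 0.1428 = 0.6359
  Grid parity achieved (ratio <= 1)? yes

0.6359


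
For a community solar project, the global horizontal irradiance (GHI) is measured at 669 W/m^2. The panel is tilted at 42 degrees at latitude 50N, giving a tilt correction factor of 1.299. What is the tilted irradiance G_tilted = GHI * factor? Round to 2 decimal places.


Identify the given values:
  GHI = 669 W/m^2, tilt correction factor = 1.299
Apply the formula G_tilted = GHI * factor:
  G_tilted = 669 * 1.299
  G_tilted = 869.03 W/m^2

869.03


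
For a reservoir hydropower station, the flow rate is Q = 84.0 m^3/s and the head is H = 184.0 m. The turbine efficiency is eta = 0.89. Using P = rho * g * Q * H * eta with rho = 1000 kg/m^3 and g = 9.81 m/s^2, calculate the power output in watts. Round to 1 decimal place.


Apply the hydropower formula P = rho * g * Q * H * eta
rho * g = 1000 * 9.81 = 9810.0
P = 9810.0 * 84.0 * 184.0 * 0.89
P = 134944790.4 W

134944790.4


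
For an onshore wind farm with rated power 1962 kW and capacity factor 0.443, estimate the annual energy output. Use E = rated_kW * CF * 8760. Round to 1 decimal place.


Annual energy = rated_kW * capacity_factor * hours_per_year
Given: P_rated = 1962 kW, CF = 0.443, hours = 8760
E = 1962 * 0.443 * 8760
E = 7613894.2 kWh

7613894.2


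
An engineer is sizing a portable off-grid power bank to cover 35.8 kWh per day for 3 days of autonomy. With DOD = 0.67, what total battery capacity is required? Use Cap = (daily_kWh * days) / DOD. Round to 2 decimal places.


Total energy needed = daily * days = 35.8 * 3 = 107.4 kWh
Account for depth of discharge:
  Cap = total_energy / DOD = 107.4 / 0.67
  Cap = 160.30 kWh

160.30


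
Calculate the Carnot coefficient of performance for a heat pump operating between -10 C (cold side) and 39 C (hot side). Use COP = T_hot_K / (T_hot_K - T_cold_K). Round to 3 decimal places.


Convert to Kelvin:
  T_hot = 39 + 273.15 = 312.15 K
  T_cold = -10 + 273.15 = 263.15 K
Apply Carnot COP formula:
  COP = T_hot_K / (T_hot_K - T_cold_K) = 312.15 / 49.0
  COP = 6.370

6.370


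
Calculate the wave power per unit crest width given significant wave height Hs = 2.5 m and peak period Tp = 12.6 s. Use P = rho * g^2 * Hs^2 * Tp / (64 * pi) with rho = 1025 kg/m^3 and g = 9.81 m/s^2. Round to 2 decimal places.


Apply wave power formula:
  g^2 = 9.81^2 = 96.2361
  Hs^2 = 2.5^2 = 6.25
  Numerator = rho * g^2 * Hs^2 * Tp = 1025 * 96.2361 * 6.25 * 12.6 = 7768057.7
  Denominator = 64 * pi = 201.0619
  P = 7768057.7 / 201.0619 = 38635.15 W/m

38635.15


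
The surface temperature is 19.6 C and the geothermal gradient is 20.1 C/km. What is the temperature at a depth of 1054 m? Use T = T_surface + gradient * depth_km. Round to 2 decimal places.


Convert depth to km: 1054 / 1000 = 1.054 km
Temperature increase = gradient * depth_km = 20.1 * 1.054 = 21.19 C
Temperature at depth = T_surface + delta_T = 19.6 + 21.19
T = 40.79 C

40.79


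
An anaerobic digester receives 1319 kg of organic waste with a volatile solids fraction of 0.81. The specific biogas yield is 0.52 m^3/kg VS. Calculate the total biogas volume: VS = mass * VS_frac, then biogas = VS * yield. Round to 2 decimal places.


Compute volatile solids:
  VS = mass * VS_fraction = 1319 * 0.81 = 1068.39 kg
Calculate biogas volume:
  Biogas = VS * specific_yield = 1068.39 * 0.52
  Biogas = 555.56 m^3

555.56


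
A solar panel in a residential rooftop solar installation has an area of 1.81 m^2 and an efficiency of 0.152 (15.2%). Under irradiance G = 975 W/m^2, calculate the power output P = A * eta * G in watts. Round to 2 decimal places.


Use the solar power formula P = A * eta * G.
Given: A = 1.81 m^2, eta = 0.152, G = 975 W/m^2
P = 1.81 * 0.152 * 975
P = 268.24 W

268.24


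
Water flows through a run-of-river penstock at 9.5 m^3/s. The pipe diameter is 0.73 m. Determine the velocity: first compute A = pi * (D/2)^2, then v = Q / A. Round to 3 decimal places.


Compute pipe cross-sectional area:
  A = pi * (D/2)^2 = pi * (0.73/2)^2 = 0.4185 m^2
Calculate velocity:
  v = Q / A = 9.5 / 0.4185
  v = 22.698 m/s

22.698


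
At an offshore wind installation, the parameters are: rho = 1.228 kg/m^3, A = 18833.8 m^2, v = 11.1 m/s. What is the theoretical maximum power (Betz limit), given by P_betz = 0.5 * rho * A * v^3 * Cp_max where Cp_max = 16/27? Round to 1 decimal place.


The Betz coefficient Cp_max = 16/27 = 0.5926
v^3 = 11.1^3 = 1367.631
P_betz = 0.5 * rho * A * v^3 * Cp_max
P_betz = 0.5 * 1.228 * 18833.8 * 1367.631 * 0.5926
P_betz = 9371982.7 W

9371982.7


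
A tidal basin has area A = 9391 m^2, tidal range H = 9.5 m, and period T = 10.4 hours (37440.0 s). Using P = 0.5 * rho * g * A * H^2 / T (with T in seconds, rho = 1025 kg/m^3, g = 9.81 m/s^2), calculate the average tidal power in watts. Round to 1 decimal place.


Convert period to seconds: T = 10.4 * 3600 = 37440.0 s
H^2 = 9.5^2 = 90.25
P = 0.5 * rho * g * A * H^2 / T
P = 0.5 * 1025 * 9.81 * 9391 * 90.25 / 37440.0
P = 113811.5 W

113811.5


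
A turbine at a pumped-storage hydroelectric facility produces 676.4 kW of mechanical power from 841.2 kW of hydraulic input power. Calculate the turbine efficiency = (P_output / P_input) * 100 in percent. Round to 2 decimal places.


Turbine efficiency = (output power / input power) * 100
eta = (676.4 / 841.2) * 100
eta = 80.41%

80.41


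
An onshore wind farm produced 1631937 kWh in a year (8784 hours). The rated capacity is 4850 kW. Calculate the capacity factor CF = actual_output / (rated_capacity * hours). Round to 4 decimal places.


Capacity factor = actual output / maximum possible output
Maximum possible = rated * hours = 4850 * 8784 = 42602400 kWh
CF = 1631937 / 42602400
CF = 0.0383

0.0383


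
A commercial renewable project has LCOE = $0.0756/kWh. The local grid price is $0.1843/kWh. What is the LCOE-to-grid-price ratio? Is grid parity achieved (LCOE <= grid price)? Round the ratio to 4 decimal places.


Compare LCOE to grid price:
  LCOE = $0.0756/kWh, Grid price = $0.1843/kWh
  Ratio = LCOE / grid_price = 0.0756 / 0.1843 = 0.4102
  Grid parity achieved (ratio <= 1)? yes

0.4102


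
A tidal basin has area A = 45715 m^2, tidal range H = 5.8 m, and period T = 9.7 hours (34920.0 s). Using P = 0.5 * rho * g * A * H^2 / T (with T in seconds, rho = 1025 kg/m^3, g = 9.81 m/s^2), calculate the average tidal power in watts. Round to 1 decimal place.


Convert period to seconds: T = 9.7 * 3600 = 34920.0 s
H^2 = 5.8^2 = 33.64
P = 0.5 * rho * g * A * H^2 / T
P = 0.5 * 1025 * 9.81 * 45715 * 33.64 / 34920.0
P = 221413.1 W

221413.1


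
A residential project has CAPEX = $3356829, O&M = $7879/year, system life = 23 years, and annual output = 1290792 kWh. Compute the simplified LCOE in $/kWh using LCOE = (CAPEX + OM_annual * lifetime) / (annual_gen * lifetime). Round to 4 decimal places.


Total cost = CAPEX + OM * lifetime = 3356829 + 7879 * 23 = 3356829 + 181217 = 3538046
Total generation = annual * lifetime = 1290792 * 23 = 29688216 kWh
LCOE = 3538046 / 29688216
LCOE = 0.1192 $/kWh

0.1192


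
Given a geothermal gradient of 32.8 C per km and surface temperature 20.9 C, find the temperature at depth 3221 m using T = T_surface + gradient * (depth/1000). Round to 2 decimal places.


Convert depth to km: 3221 / 1000 = 3.221 km
Temperature increase = gradient * depth_km = 32.8 * 3.221 = 105.65 C
Temperature at depth = T_surface + delta_T = 20.9 + 105.65
T = 126.55 C

126.55


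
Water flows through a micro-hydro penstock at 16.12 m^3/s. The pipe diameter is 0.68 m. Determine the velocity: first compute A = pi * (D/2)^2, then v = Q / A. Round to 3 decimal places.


Compute pipe cross-sectional area:
  A = pi * (D/2)^2 = pi * (0.68/2)^2 = 0.3632 m^2
Calculate velocity:
  v = Q / A = 16.12 / 0.3632
  v = 44.387 m/s

44.387


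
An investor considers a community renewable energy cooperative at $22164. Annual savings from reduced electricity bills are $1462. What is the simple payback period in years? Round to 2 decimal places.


Simple payback period = initial cost / annual savings
Payback = 22164 / 1462
Payback = 15.16 years

15.16


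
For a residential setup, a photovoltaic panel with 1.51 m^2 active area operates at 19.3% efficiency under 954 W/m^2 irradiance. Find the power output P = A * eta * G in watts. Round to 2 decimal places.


Use the solar power formula P = A * eta * G.
Given: A = 1.51 m^2, eta = 0.193, G = 954 W/m^2
P = 1.51 * 0.193 * 954
P = 278.02 W

278.02


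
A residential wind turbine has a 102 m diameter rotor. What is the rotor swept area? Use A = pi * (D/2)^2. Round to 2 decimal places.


Compute the rotor radius:
  r = D / 2 = 102 / 2 = 51.0 m
Calculate swept area:
  A = pi * r^2 = pi * 51.0^2
  A = 8171.28 m^2

8171.28


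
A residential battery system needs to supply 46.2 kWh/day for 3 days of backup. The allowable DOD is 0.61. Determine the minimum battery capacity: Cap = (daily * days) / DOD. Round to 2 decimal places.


Total energy needed = daily * days = 46.2 * 3 = 138.6 kWh
Account for depth of discharge:
  Cap = total_energy / DOD = 138.6 / 0.61
  Cap = 227.21 kWh

227.21


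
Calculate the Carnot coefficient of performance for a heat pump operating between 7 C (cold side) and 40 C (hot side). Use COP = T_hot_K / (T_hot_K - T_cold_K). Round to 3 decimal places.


Convert to Kelvin:
  T_hot = 40 + 273.15 = 313.15 K
  T_cold = 7 + 273.15 = 280.15 K
Apply Carnot COP formula:
  COP = T_hot_K / (T_hot_K - T_cold_K) = 313.15 / 33.0
  COP = 9.489

9.489


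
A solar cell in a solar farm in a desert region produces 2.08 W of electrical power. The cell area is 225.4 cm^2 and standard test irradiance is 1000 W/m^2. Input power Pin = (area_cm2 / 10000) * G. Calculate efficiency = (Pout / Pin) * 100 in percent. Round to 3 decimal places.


First compute the input power:
  Pin = area_cm2 / 10000 * G = 225.4 / 10000 * 1000 = 22.54 W
Then compute efficiency:
  Efficiency = (Pout / Pin) * 100 = (2.08 / 22.54) * 100
  Efficiency = 9.228%

9.228


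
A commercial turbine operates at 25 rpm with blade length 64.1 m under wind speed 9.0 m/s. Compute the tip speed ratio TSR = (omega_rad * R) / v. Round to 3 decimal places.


Convert rotational speed to rad/s:
  omega = 25 * 2 * pi / 60 = 2.618 rad/s
Compute tip speed:
  v_tip = omega * R = 2.618 * 64.1 = 167.813 m/s
Tip speed ratio:
  TSR = v_tip / v_wind = 167.813 / 9.0 = 18.646

18.646


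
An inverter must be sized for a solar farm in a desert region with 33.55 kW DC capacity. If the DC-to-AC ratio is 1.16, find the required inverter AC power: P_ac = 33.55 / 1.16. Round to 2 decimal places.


The inverter AC capacity is determined by the DC/AC ratio.
Given: P_dc = 33.55 kW, DC/AC ratio = 1.16
P_ac = P_dc / ratio = 33.55 / 1.16
P_ac = 28.92 kW

28.92


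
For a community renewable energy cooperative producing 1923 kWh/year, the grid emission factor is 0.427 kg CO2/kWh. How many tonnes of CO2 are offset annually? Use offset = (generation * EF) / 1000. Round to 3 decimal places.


CO2 offset in kg = generation * emission_factor
CO2 offset = 1923 * 0.427 = 821.12 kg
Convert to tonnes:
  CO2 offset = 821.12 / 1000 = 0.821 tonnes

0.821


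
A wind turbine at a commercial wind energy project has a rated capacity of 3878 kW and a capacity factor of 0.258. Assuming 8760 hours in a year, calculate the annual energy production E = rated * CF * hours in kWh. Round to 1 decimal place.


Annual energy = rated_kW * capacity_factor * hours_per_year
Given: P_rated = 3878 kW, CF = 0.258, hours = 8760
E = 3878 * 0.258 * 8760
E = 8764590.2 kWh

8764590.2


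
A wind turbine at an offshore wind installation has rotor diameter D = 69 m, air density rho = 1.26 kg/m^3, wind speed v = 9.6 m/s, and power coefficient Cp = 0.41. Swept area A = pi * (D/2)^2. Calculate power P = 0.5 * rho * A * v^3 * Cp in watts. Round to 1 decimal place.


Step 1 -- Compute swept area:
  A = pi * (D/2)^2 = pi * (69/2)^2 = 3739.28 m^2
Step 2 -- Apply wind power equation:
  P = 0.5 * rho * A * v^3 * Cp
  v^3 = 9.6^3 = 884.736
  P = 0.5 * 1.26 * 3739.28 * 884.736 * 0.41
  P = 854527.7 W

854527.7


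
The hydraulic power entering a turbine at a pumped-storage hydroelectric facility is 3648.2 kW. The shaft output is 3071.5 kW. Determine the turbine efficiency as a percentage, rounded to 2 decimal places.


Turbine efficiency = (output power / input power) * 100
eta = (3071.5 / 3648.2) * 100
eta = 84.19%

84.19


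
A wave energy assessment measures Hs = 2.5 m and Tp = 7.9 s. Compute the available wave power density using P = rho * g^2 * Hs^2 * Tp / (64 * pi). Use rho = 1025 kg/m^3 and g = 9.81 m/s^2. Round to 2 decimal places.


Apply wave power formula:
  g^2 = 9.81^2 = 96.2361
  Hs^2 = 2.5^2 = 6.25
  Numerator = rho * g^2 * Hs^2 * Tp = 1025 * 96.2361 * 6.25 * 7.9 = 4870448.87
  Denominator = 64 * pi = 201.0619
  P = 4870448.87 / 201.0619 = 24223.63 W/m

24223.63


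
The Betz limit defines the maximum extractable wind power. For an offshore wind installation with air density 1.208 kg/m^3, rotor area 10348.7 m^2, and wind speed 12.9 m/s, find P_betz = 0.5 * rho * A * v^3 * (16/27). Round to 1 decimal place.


The Betz coefficient Cp_max = 16/27 = 0.5926
v^3 = 12.9^3 = 2146.689
P_betz = 0.5 * rho * A * v^3 * Cp_max
P_betz = 0.5 * 1.208 * 10348.7 * 2146.689 * 0.5926
P_betz = 7951482.1 W

7951482.1


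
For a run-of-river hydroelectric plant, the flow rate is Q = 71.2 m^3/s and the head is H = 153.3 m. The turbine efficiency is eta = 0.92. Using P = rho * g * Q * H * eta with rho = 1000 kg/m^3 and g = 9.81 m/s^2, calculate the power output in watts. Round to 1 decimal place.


Apply the hydropower formula P = rho * g * Q * H * eta
rho * g = 1000 * 9.81 = 9810.0
P = 9810.0 * 71.2 * 153.3 * 0.92
P = 98509697.0 W

98509697.0


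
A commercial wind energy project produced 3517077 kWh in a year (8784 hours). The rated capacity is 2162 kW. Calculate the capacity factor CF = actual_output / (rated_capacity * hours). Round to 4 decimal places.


Capacity factor = actual output / maximum possible output
Maximum possible = rated * hours = 2162 * 8784 = 18991008 kWh
CF = 3517077 / 18991008
CF = 0.1852

0.1852


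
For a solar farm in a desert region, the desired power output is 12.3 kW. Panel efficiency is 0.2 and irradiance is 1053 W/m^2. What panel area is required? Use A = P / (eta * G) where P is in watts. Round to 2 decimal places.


Convert target power to watts: P = 12.3 * 1000 = 12300.0 W
Compute denominator: eta * G = 0.2 * 1053 = 210.6
Required area A = P / (eta * G) = 12300.0 / 210.6
A = 58.40 m^2

58.40


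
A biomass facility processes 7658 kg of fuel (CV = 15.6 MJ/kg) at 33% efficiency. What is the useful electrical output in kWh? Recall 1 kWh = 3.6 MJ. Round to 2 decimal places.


Total energy = mass * CV = 7658 * 15.6 = 119464.8 MJ
Useful energy = total * eta = 119464.8 * 0.33 = 39423.38 MJ
Convert to kWh: 39423.38 / 3.6
Useful energy = 10950.94 kWh

10950.94


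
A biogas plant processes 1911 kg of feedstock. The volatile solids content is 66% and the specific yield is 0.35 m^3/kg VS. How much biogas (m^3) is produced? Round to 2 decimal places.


Compute volatile solids:
  VS = mass * VS_fraction = 1911 * 0.66 = 1261.26 kg
Calculate biogas volume:
  Biogas = VS * specific_yield = 1261.26 * 0.35
  Biogas = 441.44 m^3

441.44


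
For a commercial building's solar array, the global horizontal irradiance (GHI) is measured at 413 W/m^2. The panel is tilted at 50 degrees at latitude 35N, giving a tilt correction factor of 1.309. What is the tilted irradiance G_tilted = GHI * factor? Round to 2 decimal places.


Identify the given values:
  GHI = 413 W/m^2, tilt correction factor = 1.309
Apply the formula G_tilted = GHI * factor:
  G_tilted = 413 * 1.309
  G_tilted = 540.62 W/m^2

540.62


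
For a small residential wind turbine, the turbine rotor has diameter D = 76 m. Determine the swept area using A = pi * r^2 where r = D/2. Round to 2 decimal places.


Compute the rotor radius:
  r = D / 2 = 76 / 2 = 38.0 m
Calculate swept area:
  A = pi * r^2 = pi * 38.0^2
  A = 4536.46 m^2

4536.46


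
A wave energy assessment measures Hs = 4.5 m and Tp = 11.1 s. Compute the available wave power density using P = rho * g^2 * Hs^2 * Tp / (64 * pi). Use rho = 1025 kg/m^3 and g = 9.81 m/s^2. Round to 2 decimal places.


Apply wave power formula:
  g^2 = 9.81^2 = 96.2361
  Hs^2 = 4.5^2 = 20.25
  Numerator = rho * g^2 * Hs^2 * Tp = 1025 * 96.2361 * 20.25 * 11.1 = 22172256.11
  Denominator = 64 * pi = 201.0619
  P = 22172256.11 / 201.0619 = 110275.75 W/m

110275.75


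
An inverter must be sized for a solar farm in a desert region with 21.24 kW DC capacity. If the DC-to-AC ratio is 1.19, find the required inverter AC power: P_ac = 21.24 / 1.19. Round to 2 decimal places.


The inverter AC capacity is determined by the DC/AC ratio.
Given: P_dc = 21.24 kW, DC/AC ratio = 1.19
P_ac = P_dc / ratio = 21.24 / 1.19
P_ac = 17.85 kW

17.85


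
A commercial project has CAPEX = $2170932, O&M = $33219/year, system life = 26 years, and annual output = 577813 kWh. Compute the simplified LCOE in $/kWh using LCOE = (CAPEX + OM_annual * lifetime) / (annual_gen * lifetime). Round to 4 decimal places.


Total cost = CAPEX + OM * lifetime = 2170932 + 33219 * 26 = 2170932 + 863694 = 3034626
Total generation = annual * lifetime = 577813 * 26 = 15023138 kWh
LCOE = 3034626 / 15023138
LCOE = 0.2020 $/kWh

0.2020


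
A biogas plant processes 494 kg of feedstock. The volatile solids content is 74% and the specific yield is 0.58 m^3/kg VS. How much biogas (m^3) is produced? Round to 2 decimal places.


Compute volatile solids:
  VS = mass * VS_fraction = 494 * 0.74 = 365.56 kg
Calculate biogas volume:
  Biogas = VS * specific_yield = 365.56 * 0.58
  Biogas = 212.02 m^3

212.02


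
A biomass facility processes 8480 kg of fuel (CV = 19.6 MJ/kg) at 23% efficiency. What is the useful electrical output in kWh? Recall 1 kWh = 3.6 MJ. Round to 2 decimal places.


Total energy = mass * CV = 8480 * 19.6 = 166208.0 MJ
Useful energy = total * eta = 166208.0 * 0.23 = 38227.84 MJ
Convert to kWh: 38227.84 / 3.6
Useful energy = 10618.84 kWh

10618.84


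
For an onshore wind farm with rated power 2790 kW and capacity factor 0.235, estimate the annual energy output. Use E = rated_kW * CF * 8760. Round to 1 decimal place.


Annual energy = rated_kW * capacity_factor * hours_per_year
Given: P_rated = 2790 kW, CF = 0.235, hours = 8760
E = 2790 * 0.235 * 8760
E = 5743494.0 kWh

5743494.0


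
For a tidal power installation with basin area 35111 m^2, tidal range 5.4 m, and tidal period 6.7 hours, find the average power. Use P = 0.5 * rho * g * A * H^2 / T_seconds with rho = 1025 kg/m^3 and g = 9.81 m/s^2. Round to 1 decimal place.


Convert period to seconds: T = 6.7 * 3600 = 24120.0 s
H^2 = 5.4^2 = 29.16
P = 0.5 * rho * g * A * H^2 / T
P = 0.5 * 1025 * 9.81 * 35111 * 29.16 / 24120.0
P = 213410.8 W

213410.8


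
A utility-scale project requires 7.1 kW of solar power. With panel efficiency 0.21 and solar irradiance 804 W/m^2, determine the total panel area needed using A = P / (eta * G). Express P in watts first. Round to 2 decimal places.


Convert target power to watts: P = 7.1 * 1000 = 7100.0 W
Compute denominator: eta * G = 0.21 * 804 = 168.84
Required area A = P / (eta * G) = 7100.0 / 168.84
A = 42.05 m^2

42.05


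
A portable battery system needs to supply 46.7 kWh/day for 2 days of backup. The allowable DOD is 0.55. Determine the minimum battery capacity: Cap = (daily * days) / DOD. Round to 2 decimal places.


Total energy needed = daily * days = 46.7 * 2 = 93.4 kWh
Account for depth of discharge:
  Cap = total_energy / DOD = 93.4 / 0.55
  Cap = 169.82 kWh

169.82


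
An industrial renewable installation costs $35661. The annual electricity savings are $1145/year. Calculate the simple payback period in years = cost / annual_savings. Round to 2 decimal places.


Simple payback period = initial cost / annual savings
Payback = 35661 / 1145
Payback = 31.14 years

31.14


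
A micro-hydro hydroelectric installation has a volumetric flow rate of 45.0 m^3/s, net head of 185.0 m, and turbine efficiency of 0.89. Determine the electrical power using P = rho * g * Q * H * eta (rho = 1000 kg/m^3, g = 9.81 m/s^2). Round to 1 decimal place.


Apply the hydropower formula P = rho * g * Q * H * eta
rho * g = 1000 * 9.81 = 9810.0
P = 9810.0 * 45.0 * 185.0 * 0.89
P = 72684742.5 W

72684742.5


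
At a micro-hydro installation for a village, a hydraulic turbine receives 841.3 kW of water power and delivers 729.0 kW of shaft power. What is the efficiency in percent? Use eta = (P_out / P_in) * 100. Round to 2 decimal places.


Turbine efficiency = (output power / input power) * 100
eta = (729.0 / 841.3) * 100
eta = 86.65%

86.65


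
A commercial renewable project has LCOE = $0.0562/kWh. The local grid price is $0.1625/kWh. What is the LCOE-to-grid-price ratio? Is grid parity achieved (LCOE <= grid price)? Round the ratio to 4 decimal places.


Compare LCOE to grid price:
  LCOE = $0.0562/kWh, Grid price = $0.1625/kWh
  Ratio = LCOE / grid_price = 0.0562 / 0.1625 = 0.3458
  Grid parity achieved (ratio <= 1)? yes

0.3458


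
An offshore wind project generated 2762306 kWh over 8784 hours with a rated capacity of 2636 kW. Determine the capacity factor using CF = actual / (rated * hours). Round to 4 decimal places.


Capacity factor = actual output / maximum possible output
Maximum possible = rated * hours = 2636 * 8784 = 23154624 kWh
CF = 2762306 / 23154624
CF = 0.1193

0.1193


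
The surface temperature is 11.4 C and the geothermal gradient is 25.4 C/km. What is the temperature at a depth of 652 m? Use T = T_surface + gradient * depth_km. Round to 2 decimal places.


Convert depth to km: 652 / 1000 = 0.652 km
Temperature increase = gradient * depth_km = 25.4 * 0.652 = 16.56 C
Temperature at depth = T_surface + delta_T = 11.4 + 16.56
T = 27.96 C

27.96


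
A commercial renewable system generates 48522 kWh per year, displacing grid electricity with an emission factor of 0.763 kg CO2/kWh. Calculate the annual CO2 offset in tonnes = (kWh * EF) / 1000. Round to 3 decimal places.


CO2 offset in kg = generation * emission_factor
CO2 offset = 48522 * 0.763 = 37022.29 kg
Convert to tonnes:
  CO2 offset = 37022.29 / 1000 = 37.022 tonnes

37.022


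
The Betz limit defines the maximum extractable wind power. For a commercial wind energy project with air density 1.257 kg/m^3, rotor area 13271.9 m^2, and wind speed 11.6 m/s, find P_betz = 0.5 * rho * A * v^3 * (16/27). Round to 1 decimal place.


The Betz coefficient Cp_max = 16/27 = 0.5926
v^3 = 11.6^3 = 1560.896
P_betz = 0.5 * rho * A * v^3 * Cp_max
P_betz = 0.5 * 1.257 * 13271.9 * 1560.896 * 0.5926
P_betz = 7715579.8 W

7715579.8


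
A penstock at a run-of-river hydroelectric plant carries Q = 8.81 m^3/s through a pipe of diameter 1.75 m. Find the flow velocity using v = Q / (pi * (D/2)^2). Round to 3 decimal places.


Compute pipe cross-sectional area:
  A = pi * (D/2)^2 = pi * (1.75/2)^2 = 2.4053 m^2
Calculate velocity:
  v = Q / A = 8.81 / 2.4053
  v = 3.663 m/s

3.663


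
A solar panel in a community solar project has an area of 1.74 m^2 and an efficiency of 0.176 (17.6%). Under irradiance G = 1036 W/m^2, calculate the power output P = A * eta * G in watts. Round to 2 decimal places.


Use the solar power formula P = A * eta * G.
Given: A = 1.74 m^2, eta = 0.176, G = 1036 W/m^2
P = 1.74 * 0.176 * 1036
P = 317.26 W

317.26


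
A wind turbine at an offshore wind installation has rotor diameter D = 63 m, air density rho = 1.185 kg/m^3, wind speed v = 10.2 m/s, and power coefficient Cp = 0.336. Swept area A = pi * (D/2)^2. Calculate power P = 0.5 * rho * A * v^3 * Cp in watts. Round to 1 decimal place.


Step 1 -- Compute swept area:
  A = pi * (D/2)^2 = pi * (63/2)^2 = 3117.25 m^2
Step 2 -- Apply wind power equation:
  P = 0.5 * rho * A * v^3 * Cp
  v^3 = 10.2^3 = 1061.208
  P = 0.5 * 1.185 * 3117.25 * 1061.208 * 0.336
  P = 658565.7 W

658565.7


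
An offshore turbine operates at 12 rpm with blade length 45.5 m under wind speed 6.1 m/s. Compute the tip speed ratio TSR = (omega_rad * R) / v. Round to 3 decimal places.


Convert rotational speed to rad/s:
  omega = 12 * 2 * pi / 60 = 1.2566 rad/s
Compute tip speed:
  v_tip = omega * R = 1.2566 * 45.5 = 57.177 m/s
Tip speed ratio:
  TSR = v_tip / v_wind = 57.177 / 6.1 = 9.373

9.373


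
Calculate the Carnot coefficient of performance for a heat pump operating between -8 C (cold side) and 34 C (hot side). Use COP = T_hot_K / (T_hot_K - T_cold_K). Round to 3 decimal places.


Convert to Kelvin:
  T_hot = 34 + 273.15 = 307.15 K
  T_cold = -8 + 273.15 = 265.15 K
Apply Carnot COP formula:
  COP = T_hot_K / (T_hot_K - T_cold_K) = 307.15 / 42.0
  COP = 7.313

7.313


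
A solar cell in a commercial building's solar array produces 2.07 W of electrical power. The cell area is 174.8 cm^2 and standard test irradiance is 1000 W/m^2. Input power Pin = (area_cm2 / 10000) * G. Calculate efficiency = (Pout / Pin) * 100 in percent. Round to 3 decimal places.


First compute the input power:
  Pin = area_cm2 / 10000 * G = 174.8 / 10000 * 1000 = 17.48 W
Then compute efficiency:
  Efficiency = (Pout / Pin) * 100 = (2.07 / 17.48) * 100
  Efficiency = 11.842%

11.842


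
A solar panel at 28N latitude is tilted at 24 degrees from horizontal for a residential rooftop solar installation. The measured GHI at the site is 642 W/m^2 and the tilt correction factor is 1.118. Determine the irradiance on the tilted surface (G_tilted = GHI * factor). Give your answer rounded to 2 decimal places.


Identify the given values:
  GHI = 642 W/m^2, tilt correction factor = 1.118
Apply the formula G_tilted = GHI * factor:
  G_tilted = 642 * 1.118
  G_tilted = 717.76 W/m^2

717.76


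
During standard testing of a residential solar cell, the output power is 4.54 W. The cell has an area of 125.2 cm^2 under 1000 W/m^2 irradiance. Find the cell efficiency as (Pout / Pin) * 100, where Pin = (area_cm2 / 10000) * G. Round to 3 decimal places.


First compute the input power:
  Pin = area_cm2 / 10000 * G = 125.2 / 10000 * 1000 = 12.52 W
Then compute efficiency:
  Efficiency = (Pout / Pin) * 100 = (4.54 / 12.52) * 100
  Efficiency = 36.262%

36.262


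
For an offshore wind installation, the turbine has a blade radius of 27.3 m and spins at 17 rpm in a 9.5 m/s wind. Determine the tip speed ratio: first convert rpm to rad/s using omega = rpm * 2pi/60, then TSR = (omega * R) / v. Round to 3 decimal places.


Convert rotational speed to rad/s:
  omega = 17 * 2 * pi / 60 = 1.7802 rad/s
Compute tip speed:
  v_tip = omega * R = 1.7802 * 27.3 = 48.6 m/s
Tip speed ratio:
  TSR = v_tip / v_wind = 48.6 / 9.5 = 5.116

5.116


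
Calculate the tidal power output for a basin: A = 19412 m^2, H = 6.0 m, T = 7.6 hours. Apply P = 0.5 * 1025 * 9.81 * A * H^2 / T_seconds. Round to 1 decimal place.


Convert period to seconds: T = 7.6 * 3600 = 27360.0 s
H^2 = 6.0^2 = 36.0
P = 0.5 * rho * g * A * H^2 / T
P = 0.5 * 1025 * 9.81 * 19412 * 36.0 / 27360.0
P = 128416.1 W

128416.1


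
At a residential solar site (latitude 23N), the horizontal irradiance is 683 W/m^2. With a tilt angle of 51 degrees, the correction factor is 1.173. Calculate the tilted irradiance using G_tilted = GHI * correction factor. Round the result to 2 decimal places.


Identify the given values:
  GHI = 683 W/m^2, tilt correction factor = 1.173
Apply the formula G_tilted = GHI * factor:
  G_tilted = 683 * 1.173
  G_tilted = 801.16 W/m^2

801.16


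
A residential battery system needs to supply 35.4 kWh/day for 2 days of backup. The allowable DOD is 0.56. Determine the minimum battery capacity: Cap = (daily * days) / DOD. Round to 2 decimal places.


Total energy needed = daily * days = 35.4 * 2 = 70.8 kWh
Account for depth of discharge:
  Cap = total_energy / DOD = 70.8 / 0.56
  Cap = 126.43 kWh

126.43


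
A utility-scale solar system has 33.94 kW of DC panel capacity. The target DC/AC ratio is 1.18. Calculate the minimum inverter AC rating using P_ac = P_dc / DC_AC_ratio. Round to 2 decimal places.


The inverter AC capacity is determined by the DC/AC ratio.
Given: P_dc = 33.94 kW, DC/AC ratio = 1.18
P_ac = P_dc / ratio = 33.94 / 1.18
P_ac = 28.76 kW

28.76


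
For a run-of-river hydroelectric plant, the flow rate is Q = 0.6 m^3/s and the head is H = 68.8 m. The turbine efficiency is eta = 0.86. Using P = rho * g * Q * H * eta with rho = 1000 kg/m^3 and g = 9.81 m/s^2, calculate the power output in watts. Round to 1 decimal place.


Apply the hydropower formula P = rho * g * Q * H * eta
rho * g = 1000 * 9.81 = 9810.0
P = 9810.0 * 0.6 * 68.8 * 0.86
P = 348262.8 W

348262.8


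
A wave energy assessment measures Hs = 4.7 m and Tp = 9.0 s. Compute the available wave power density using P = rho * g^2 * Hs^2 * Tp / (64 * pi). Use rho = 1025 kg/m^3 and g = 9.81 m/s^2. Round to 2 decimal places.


Apply wave power formula:
  g^2 = 9.81^2 = 96.2361
  Hs^2 = 4.7^2 = 22.09
  Numerator = rho * g^2 * Hs^2 * Tp = 1025 * 96.2361 * 22.09 * 9.0 = 19611016.52
  Denominator = 64 * pi = 201.0619
  P = 19611016.52 / 201.0619 = 97537.19 W/m

97537.19


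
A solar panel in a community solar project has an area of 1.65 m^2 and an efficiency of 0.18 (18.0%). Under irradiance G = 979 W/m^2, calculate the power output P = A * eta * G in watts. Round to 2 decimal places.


Use the solar power formula P = A * eta * G.
Given: A = 1.65 m^2, eta = 0.18, G = 979 W/m^2
P = 1.65 * 0.18 * 979
P = 290.76 W

290.76


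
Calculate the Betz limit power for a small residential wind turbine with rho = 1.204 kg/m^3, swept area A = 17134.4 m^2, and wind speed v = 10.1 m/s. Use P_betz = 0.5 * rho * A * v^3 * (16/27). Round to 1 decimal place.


The Betz coefficient Cp_max = 16/27 = 0.5926
v^3 = 10.1^3 = 1030.301
P_betz = 0.5 * rho * A * v^3 * Cp_max
P_betz = 0.5 * 1.204 * 17134.4 * 1030.301 * 0.5926
P_betz = 6297754.6 W

6297754.6


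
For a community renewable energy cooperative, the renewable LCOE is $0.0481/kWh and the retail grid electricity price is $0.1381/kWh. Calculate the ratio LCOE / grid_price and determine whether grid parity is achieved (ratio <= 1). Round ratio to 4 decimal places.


Compare LCOE to grid price:
  LCOE = $0.0481/kWh, Grid price = $0.1381/kWh
  Ratio = LCOE / grid_price = 0.0481 / 0.1381 = 0.3483
  Grid parity achieved (ratio <= 1)? yes

0.3483


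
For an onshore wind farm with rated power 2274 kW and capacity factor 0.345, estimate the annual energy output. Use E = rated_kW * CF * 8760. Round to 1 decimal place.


Annual energy = rated_kW * capacity_factor * hours_per_year
Given: P_rated = 2274 kW, CF = 0.345, hours = 8760
E = 2274 * 0.345 * 8760
E = 6872482.8 kWh

6872482.8


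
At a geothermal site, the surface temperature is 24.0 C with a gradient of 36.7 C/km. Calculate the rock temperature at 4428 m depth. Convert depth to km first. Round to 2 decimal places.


Convert depth to km: 4428 / 1000 = 4.428 km
Temperature increase = gradient * depth_km = 36.7 * 4.428 = 162.51 C
Temperature at depth = T_surface + delta_T = 24.0 + 162.51
T = 186.51 C

186.51


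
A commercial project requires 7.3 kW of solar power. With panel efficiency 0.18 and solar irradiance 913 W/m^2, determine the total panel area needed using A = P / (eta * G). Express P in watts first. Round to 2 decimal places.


Convert target power to watts: P = 7.3 * 1000 = 7300.0 W
Compute denominator: eta * G = 0.18 * 913 = 164.34
Required area A = P / (eta * G) = 7300.0 / 164.34
A = 44.42 m^2

44.42


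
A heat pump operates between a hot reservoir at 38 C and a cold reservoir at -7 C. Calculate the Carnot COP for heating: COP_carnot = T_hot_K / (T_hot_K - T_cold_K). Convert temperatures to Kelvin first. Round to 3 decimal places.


Convert to Kelvin:
  T_hot = 38 + 273.15 = 311.15 K
  T_cold = -7 + 273.15 = 266.15 K
Apply Carnot COP formula:
  COP = T_hot_K / (T_hot_K - T_cold_K) = 311.15 / 45.0
  COP = 6.914

6.914


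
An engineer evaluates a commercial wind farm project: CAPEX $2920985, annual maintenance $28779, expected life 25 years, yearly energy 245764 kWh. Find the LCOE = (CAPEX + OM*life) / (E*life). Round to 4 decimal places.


Total cost = CAPEX + OM * lifetime = 2920985 + 28779 * 25 = 2920985 + 719475 = 3640460
Total generation = annual * lifetime = 245764 * 25 = 6144100 kWh
LCOE = 3640460 / 6144100
LCOE = 0.5925 $/kWh

0.5925


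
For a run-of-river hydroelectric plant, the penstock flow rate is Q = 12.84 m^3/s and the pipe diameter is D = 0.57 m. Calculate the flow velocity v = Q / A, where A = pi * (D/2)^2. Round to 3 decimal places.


Compute pipe cross-sectional area:
  A = pi * (D/2)^2 = pi * (0.57/2)^2 = 0.2552 m^2
Calculate velocity:
  v = Q / A = 12.84 / 0.2552
  v = 50.318 m/s

50.318


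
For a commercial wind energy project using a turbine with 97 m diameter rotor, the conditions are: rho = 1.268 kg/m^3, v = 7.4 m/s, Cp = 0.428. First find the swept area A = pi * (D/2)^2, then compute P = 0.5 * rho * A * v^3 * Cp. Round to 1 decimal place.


Step 1 -- Compute swept area:
  A = pi * (D/2)^2 = pi * (97/2)^2 = 7389.81 m^2
Step 2 -- Apply wind power equation:
  P = 0.5 * rho * A * v^3 * Cp
  v^3 = 7.4^3 = 405.224
  P = 0.5 * 1.268 * 7389.81 * 405.224 * 0.428
  P = 812571.4 W

812571.4


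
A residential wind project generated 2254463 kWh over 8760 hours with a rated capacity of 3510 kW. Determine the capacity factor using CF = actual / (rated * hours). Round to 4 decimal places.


Capacity factor = actual output / maximum possible output
Maximum possible = rated * hours = 3510 * 8760 = 30747600 kWh
CF = 2254463 / 30747600
CF = 0.0733

0.0733


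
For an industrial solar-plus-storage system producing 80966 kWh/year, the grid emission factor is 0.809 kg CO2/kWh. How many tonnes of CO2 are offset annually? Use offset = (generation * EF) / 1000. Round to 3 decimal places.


CO2 offset in kg = generation * emission_factor
CO2 offset = 80966 * 0.809 = 65501.49 kg
Convert to tonnes:
  CO2 offset = 65501.49 / 1000 = 65.501 tonnes

65.501


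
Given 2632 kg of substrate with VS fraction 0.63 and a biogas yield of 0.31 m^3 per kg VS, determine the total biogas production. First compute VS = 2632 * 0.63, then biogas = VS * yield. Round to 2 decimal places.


Compute volatile solids:
  VS = mass * VS_fraction = 2632 * 0.63 = 1658.16 kg
Calculate biogas volume:
  Biogas = VS * specific_yield = 1658.16 * 0.31
  Biogas = 514.03 m^3

514.03


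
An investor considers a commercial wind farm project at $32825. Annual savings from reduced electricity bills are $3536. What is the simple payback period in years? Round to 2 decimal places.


Simple payback period = initial cost / annual savings
Payback = 32825 / 3536
Payback = 9.28 years

9.28
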